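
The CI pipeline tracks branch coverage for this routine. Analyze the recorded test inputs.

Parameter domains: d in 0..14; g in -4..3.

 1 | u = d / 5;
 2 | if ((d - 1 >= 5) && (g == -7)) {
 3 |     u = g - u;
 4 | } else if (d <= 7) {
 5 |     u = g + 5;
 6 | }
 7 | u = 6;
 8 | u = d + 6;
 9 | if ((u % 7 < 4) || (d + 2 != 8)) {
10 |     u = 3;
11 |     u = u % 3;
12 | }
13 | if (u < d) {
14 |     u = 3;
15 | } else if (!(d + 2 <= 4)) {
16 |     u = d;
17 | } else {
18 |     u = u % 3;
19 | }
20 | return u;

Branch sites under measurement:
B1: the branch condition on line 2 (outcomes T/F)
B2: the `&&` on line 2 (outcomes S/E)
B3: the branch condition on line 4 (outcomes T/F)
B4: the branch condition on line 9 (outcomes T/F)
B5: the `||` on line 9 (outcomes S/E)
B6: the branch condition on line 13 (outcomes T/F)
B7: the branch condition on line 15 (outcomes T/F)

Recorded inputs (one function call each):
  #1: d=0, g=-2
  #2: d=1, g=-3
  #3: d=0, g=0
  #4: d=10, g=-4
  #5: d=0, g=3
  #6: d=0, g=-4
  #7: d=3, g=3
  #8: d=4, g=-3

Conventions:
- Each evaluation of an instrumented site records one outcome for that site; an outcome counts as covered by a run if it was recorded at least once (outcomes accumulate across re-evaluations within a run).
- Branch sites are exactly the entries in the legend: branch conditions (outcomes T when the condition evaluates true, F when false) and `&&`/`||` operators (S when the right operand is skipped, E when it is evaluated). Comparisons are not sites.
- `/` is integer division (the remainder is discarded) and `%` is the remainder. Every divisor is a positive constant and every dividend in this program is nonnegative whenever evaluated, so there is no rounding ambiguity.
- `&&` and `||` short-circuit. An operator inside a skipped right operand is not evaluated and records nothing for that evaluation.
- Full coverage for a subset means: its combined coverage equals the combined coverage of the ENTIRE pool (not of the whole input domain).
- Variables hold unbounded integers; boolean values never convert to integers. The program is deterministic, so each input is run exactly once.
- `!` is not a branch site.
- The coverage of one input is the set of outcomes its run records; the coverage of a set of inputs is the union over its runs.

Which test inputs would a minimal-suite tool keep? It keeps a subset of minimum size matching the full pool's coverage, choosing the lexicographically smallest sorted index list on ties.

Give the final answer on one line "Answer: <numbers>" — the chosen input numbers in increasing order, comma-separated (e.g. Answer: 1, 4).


test 1 (d=0, g=-2) hits B1=F, B2=S, B3=T, B4=T, B5=E, B6=F, B7=F
test 2 (d=1, g=-3) hits B1=F, B2=S, B3=T, B4=T, B5=S, B6=T
test 3 (d=0, g=0) hits B1=F, B2=S, B3=T, B4=T, B5=E, B6=F, B7=F
test 4 (d=10, g=-4) hits B1=F, B2=E, B3=F, B4=T, B5=S, B6=T
test 5 (d=0, g=3) hits B1=F, B2=S, B3=T, B4=T, B5=E, B6=F, B7=F
test 6 (d=0, g=-4) hits B1=F, B2=S, B3=T, B4=T, B5=E, B6=F, B7=F
test 7 (d=3, g=3) hits B1=F, B2=S, B3=T, B4=T, B5=S, B6=T
test 8 (d=4, g=-3) hits B1=F, B2=S, B3=T, B4=T, B5=S, B6=T
the full pool covers 11 outcomes: B1=F, B2=S, B2=E, B3=T, B3=F, B4=T, B5=S, B5=E, B6=T, B6=F, B7=F
no size-1 subset reaches all 11 outcomes (best union: 7/11)
inputs {1, 4} (size 2) cover everything; no size-2 subset with a lexicographically smaller index list covers all 11
Answer: 1, 4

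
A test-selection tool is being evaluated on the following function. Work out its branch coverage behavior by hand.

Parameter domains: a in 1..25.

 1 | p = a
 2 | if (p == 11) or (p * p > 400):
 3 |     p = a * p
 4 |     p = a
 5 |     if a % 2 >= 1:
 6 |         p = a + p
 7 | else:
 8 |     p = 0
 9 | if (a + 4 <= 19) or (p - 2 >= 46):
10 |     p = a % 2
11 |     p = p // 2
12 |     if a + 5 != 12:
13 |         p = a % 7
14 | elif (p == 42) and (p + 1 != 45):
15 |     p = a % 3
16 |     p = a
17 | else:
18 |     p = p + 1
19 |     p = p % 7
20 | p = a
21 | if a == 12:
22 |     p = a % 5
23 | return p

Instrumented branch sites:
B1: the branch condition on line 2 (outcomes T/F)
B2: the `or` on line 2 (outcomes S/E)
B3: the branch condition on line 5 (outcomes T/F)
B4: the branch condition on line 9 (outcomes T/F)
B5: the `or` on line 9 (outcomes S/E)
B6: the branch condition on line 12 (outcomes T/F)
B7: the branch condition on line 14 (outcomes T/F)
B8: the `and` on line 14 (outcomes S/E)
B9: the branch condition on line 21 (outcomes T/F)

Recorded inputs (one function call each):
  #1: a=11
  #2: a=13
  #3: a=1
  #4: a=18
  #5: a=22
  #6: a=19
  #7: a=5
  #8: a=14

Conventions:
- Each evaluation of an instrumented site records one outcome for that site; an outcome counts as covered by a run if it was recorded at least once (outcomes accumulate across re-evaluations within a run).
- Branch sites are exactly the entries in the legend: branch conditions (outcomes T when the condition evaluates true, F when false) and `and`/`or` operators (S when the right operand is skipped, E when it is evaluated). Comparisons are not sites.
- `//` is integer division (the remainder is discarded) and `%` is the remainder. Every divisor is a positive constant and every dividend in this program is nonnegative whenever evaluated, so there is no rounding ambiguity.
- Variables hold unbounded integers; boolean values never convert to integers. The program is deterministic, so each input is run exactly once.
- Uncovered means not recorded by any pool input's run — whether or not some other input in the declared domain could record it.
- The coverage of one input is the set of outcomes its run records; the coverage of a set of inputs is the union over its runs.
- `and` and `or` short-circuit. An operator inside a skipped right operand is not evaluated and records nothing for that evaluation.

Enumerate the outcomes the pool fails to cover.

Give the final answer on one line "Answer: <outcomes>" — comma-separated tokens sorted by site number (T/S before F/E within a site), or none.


test 1 (a=11) fires B2->S, B1->T, B3->T, B5->S, B4->T, B6->T, B9->F; hits B1=T, B2=S, B3=T, B4=T, B5=S, B6=T, B9=F
test 2 (a=13) fires B2->E, B1->F, B5->S, B4->T, B6->T, B9->F; hits B1=F, B2=E, B4=T, B5=S, B6=T, B9=F
test 3 (a=1) fires B2->E, B1->F, B5->S, B4->T, B6->T, B9->F; hits B1=F, B2=E, B4=T, B5=S, B6=T, B9=F
test 4 (a=18) fires B2->E, B1->F, B5->E, B4->F, B8->S, B7->F, B9->F; hits B1=F, B2=E, B4=F, B5=E, B7=F, B8=S, B9=F
test 5 (a=22) fires B2->E, B1->T, B3->F, B5->E, B4->F, B8->S, B7->F, B9->F; hits B1=T, B2=E, B3=F, B4=F, B5=E, B7=F, B8=S, B9=F
test 6 (a=19) fires B2->E, B1->F, B5->E, B4->F, B8->S, B7->F, B9->F; hits B1=F, B2=E, B4=F, B5=E, B7=F, B8=S, B9=F
test 7 (a=5) fires B2->E, B1->F, B5->S, B4->T, B6->T, B9->F; hits B1=F, B2=E, B4=T, B5=S, B6=T, B9=F
test 8 (a=14) fires B2->E, B1->F, B5->S, B4->T, B6->T, B9->F; hits B1=F, B2=E, B4=T, B5=S, B6=T, B9=F
union over the pool: B1=T, B1=F, B2=S, B2=E, B3=T, B3=F, B4=T, B4=F, B5=S, B5=E, B6=T, B7=F, B8=S, B9=F
uncovered (4 of 18): B6=F, B7=T, B8=E, B9=T
Answer: B6=F, B7=T, B8=E, B9=T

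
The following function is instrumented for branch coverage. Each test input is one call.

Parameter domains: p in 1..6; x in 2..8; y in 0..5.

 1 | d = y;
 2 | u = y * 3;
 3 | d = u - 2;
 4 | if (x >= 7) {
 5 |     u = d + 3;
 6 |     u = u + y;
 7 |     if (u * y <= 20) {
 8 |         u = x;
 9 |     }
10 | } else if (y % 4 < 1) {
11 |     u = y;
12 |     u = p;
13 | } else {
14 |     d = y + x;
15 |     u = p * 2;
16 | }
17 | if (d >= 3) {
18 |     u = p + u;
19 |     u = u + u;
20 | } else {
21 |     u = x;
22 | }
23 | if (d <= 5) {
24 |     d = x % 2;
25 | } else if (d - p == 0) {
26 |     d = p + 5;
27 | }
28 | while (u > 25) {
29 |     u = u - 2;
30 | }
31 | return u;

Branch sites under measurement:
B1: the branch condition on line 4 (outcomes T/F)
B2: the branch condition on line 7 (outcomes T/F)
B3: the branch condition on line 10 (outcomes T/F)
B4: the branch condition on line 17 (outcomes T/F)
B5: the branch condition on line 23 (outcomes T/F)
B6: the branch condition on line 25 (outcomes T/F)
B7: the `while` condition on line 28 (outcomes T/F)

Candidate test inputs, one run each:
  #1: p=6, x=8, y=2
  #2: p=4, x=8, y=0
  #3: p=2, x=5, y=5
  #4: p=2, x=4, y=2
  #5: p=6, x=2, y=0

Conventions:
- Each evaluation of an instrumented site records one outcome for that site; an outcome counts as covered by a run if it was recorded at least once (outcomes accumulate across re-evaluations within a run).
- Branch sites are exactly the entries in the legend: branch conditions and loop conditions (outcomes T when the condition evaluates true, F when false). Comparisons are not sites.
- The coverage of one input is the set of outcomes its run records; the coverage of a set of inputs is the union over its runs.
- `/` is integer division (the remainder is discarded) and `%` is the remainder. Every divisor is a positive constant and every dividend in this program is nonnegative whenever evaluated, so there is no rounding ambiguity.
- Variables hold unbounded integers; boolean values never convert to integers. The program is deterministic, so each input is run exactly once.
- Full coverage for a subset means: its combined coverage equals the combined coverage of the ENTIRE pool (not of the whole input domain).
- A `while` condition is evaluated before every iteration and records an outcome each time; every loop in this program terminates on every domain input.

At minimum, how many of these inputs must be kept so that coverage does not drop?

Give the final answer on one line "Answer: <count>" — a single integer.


input #1, p=6, x=8, y=2: outcomes B1=T, B2=T, B4=T, B5=T, B7=T, B7=F
input #2, p=4, x=8, y=0: outcomes B1=T, B2=T, B4=F, B5=T, B7=F
input #3, p=2, x=5, y=5: outcomes B1=F, B3=F, B4=T, B5=F, B6=F, B7=F
input #4, p=2, x=4, y=2: outcomes B1=F, B3=F, B4=T, B5=F, B6=F, B7=F
input #5, p=6, x=2, y=0: outcomes B1=F, B3=T, B4=F, B5=T, B7=F
together the pool reaches 12 outcomes: B1=T, B1=F, B2=T, B3=T, B3=F, B4=T, B4=F, B5=T, B5=F, B6=F, B7=T, B7=F
checked all size-1 subsets: none covers 12 outcomes (max 6/12)
checked all size-2 subsets: none covers 12 outcomes (max 10/12)
inputs {1, 3, 5} (size 3) cover everything; no size-3 subset with a lexicographically smaller index list covers all 12
Answer: 3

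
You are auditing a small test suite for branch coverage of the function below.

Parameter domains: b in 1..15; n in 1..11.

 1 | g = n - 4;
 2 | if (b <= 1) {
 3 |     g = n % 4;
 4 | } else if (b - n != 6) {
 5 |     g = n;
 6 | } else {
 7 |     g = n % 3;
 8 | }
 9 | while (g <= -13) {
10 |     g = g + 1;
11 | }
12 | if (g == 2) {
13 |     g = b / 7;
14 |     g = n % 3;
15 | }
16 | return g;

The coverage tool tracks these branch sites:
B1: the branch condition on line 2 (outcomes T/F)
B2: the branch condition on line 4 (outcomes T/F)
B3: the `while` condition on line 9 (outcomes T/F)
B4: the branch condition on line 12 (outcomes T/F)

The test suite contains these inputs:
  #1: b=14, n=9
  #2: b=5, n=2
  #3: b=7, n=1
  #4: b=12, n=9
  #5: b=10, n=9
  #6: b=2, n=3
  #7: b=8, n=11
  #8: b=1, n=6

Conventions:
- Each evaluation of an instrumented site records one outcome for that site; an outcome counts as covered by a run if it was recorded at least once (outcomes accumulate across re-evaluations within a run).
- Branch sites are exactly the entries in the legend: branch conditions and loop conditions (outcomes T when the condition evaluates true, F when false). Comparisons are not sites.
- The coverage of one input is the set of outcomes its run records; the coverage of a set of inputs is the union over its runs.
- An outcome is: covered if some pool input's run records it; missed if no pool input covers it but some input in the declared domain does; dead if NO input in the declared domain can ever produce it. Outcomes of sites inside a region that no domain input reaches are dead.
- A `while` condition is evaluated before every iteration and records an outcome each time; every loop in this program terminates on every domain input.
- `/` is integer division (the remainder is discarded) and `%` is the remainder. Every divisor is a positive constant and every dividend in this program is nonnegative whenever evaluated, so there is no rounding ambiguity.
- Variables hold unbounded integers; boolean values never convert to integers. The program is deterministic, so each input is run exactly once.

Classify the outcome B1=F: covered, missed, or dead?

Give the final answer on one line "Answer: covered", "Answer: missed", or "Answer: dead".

B1=F is recorded by pool input(s) 1, 2, 3, 4, 5, 6, 7 -> covered

Answer: covered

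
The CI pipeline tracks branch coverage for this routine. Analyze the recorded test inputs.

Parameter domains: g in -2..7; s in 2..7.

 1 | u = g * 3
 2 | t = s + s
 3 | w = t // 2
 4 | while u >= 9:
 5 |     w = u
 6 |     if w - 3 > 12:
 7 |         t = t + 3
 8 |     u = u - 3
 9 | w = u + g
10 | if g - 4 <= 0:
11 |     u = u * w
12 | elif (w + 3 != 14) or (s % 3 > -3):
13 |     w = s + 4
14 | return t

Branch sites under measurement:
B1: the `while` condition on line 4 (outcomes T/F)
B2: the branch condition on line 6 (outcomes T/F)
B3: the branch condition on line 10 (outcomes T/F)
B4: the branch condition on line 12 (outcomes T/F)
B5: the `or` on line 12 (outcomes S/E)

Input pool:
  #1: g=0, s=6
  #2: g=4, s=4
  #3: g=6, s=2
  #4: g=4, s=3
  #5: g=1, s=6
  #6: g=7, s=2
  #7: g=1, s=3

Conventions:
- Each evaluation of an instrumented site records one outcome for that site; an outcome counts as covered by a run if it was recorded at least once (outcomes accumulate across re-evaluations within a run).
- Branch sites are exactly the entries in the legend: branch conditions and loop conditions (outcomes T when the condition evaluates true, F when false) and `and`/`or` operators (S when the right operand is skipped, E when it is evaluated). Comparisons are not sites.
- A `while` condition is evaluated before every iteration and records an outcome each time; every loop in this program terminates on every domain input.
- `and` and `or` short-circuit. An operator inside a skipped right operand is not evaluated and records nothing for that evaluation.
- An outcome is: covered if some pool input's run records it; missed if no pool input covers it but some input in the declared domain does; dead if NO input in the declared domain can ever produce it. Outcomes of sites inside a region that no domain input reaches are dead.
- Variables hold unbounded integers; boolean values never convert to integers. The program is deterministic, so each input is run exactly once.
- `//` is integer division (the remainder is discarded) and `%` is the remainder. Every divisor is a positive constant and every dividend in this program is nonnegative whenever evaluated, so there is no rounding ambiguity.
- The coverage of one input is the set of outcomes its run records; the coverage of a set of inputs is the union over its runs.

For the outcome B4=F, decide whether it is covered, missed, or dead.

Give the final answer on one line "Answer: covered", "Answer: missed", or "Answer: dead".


no pool input records B4=F
checking all 60 inputs in the declared domain: B4=F is never recorded -> dead
Answer: dead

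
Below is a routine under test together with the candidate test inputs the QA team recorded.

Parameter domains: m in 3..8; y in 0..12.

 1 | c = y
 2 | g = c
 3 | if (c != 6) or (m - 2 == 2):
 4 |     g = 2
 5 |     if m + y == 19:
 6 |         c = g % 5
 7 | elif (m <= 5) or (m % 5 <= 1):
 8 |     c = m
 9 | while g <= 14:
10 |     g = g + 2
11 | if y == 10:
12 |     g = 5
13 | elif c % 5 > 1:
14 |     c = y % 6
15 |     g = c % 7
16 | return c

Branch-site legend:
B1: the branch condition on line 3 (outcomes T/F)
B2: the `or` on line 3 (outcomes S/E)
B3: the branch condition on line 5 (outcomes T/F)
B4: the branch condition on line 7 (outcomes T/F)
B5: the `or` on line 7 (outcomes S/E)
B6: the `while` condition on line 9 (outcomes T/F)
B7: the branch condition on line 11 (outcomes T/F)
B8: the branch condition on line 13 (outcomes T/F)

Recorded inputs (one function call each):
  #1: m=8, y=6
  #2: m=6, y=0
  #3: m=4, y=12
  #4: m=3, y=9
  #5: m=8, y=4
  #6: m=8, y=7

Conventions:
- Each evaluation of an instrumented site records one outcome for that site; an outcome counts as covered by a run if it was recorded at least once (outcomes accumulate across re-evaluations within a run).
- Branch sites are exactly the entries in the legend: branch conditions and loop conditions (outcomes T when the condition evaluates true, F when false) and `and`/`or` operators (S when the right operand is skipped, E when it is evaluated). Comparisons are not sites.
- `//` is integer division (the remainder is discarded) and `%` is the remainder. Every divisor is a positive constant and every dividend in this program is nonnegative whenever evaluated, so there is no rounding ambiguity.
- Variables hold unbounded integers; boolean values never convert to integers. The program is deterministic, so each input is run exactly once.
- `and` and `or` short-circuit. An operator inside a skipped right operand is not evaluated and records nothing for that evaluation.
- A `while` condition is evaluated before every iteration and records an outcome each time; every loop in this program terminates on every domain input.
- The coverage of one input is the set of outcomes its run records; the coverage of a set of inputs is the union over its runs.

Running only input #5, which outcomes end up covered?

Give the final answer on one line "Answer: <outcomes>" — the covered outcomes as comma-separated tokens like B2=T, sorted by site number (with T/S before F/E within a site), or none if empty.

Simulating input #5 (m=8, y=4) step by step:
  B2->S, B1->T, B3->F, B6->T, B6->T, B6->T, B6->T, B6->T, B6->T, B6->T
  B6->F, B7->F, B8->T
distinct outcomes covered: B1=T, B2=S, B3=F, B6=T, B6=F, B7=F, B8=T

Answer: B1=T, B2=S, B3=F, B6=T, B6=F, B7=F, B8=T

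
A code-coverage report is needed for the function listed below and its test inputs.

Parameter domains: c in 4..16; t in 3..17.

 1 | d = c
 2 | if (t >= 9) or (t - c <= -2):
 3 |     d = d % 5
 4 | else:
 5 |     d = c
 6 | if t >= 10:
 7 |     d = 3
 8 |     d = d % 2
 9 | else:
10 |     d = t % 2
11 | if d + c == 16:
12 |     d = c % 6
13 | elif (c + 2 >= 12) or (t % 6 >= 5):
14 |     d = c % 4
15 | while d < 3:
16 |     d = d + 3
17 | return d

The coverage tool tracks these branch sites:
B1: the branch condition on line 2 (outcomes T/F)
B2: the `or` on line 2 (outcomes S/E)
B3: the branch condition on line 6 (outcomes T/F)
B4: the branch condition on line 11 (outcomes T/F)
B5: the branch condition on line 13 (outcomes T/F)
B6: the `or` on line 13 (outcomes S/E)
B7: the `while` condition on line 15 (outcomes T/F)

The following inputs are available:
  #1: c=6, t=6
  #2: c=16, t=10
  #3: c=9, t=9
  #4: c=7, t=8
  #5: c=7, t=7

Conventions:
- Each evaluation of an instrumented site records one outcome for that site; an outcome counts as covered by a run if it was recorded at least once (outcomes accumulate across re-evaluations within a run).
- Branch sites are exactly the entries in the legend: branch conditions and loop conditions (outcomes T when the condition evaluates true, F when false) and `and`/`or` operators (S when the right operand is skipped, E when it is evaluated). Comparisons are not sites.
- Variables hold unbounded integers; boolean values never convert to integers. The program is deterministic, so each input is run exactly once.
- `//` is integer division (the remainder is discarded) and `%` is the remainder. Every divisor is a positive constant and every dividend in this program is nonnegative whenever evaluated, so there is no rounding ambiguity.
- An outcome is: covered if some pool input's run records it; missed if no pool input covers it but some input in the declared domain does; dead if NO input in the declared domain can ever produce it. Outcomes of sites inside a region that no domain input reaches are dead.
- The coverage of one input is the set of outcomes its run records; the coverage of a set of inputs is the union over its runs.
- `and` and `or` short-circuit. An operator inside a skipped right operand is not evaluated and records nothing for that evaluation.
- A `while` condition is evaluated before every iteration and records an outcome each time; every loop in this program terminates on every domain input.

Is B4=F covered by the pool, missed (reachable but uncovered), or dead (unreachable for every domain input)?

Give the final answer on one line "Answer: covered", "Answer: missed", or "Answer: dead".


B4=F is recorded by pool input(s) 1, 2, 3, 4, 5 -> covered
Answer: covered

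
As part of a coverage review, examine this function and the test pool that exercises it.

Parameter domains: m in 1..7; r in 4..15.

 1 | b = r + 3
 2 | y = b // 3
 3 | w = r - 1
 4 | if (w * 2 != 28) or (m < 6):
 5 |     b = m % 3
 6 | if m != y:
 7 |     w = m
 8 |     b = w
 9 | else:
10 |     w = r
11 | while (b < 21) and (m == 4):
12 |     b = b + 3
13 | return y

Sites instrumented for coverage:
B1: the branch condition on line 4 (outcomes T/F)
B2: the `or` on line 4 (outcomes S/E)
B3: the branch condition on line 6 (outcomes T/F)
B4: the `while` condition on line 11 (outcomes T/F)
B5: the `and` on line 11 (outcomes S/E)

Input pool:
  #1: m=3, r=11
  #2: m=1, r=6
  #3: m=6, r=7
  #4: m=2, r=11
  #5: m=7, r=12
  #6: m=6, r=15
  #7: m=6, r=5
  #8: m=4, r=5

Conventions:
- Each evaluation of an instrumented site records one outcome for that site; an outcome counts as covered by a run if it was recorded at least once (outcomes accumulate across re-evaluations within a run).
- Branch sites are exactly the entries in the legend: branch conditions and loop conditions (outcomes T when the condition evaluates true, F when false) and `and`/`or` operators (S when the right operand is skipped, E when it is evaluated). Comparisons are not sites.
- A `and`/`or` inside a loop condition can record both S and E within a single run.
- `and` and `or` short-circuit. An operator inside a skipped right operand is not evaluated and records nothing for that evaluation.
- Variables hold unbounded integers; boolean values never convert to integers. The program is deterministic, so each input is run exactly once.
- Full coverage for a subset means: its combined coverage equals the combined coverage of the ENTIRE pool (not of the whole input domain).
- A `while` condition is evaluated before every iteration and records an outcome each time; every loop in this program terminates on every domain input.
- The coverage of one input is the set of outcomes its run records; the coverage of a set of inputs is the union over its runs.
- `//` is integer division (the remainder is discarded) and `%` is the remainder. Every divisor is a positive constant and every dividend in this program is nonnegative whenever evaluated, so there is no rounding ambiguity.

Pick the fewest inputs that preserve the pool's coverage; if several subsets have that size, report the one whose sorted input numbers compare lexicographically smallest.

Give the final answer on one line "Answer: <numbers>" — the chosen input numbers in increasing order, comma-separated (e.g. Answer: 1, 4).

#1 (m=3, r=11) -> B2->S, B1->T, B3->T, B5->E, B4->F; covered: B1=T, B2=S, B3=T, B4=F, B5=E
#2 (m=1, r=6) -> B2->S, B1->T, B3->T, B5->E, B4->F; covered: B1=T, B2=S, B3=T, B4=F, B5=E
#3 (m=6, r=7) -> B2->S, B1->T, B3->T, B5->E, B4->F; covered: B1=T, B2=S, B3=T, B4=F, B5=E
#4 (m=2, r=11) -> B2->S, B1->T, B3->T, B5->E, B4->F; covered: B1=T, B2=S, B3=T, B4=F, B5=E
#5 (m=7, r=12) -> B2->S, B1->T, B3->T, B5->E, B4->F; covered: B1=T, B2=S, B3=T, B4=F, B5=E
#6 (m=6, r=15) -> B2->E, B1->F, B3->F, B5->E, B4->F; covered: B1=F, B2=E, B3=F, B4=F, B5=E
#7 (m=6, r=5) -> B2->S, B1->T, B3->T, B5->E, B4->F; covered: B1=T, B2=S, B3=T, B4=F, B5=E
#8 (m=4, r=5) -> B2->S, B1->T, B3->T, B5->E, B4->T, B5->E, B4->T, B5->E, B4->T, B5->E, B4->T, B5->E, B4->T, B5->E, ...; covered: B1=T, B2=S, B3=T, B4=T, B4=F, B5=S, B5=E
pool-wide coverage (10 outcomes): B1=T, B1=F, B2=S, B2=E, B3=T, B3=F, B4=T, B4=F, B5=S, B5=E
no size-1 subset reaches all 10 outcomes (best union: 7/10)
inputs {6, 8} (size 2) cover everything; no size-2 subset with a lexicographically smaller index list covers all 10

Answer: 6, 8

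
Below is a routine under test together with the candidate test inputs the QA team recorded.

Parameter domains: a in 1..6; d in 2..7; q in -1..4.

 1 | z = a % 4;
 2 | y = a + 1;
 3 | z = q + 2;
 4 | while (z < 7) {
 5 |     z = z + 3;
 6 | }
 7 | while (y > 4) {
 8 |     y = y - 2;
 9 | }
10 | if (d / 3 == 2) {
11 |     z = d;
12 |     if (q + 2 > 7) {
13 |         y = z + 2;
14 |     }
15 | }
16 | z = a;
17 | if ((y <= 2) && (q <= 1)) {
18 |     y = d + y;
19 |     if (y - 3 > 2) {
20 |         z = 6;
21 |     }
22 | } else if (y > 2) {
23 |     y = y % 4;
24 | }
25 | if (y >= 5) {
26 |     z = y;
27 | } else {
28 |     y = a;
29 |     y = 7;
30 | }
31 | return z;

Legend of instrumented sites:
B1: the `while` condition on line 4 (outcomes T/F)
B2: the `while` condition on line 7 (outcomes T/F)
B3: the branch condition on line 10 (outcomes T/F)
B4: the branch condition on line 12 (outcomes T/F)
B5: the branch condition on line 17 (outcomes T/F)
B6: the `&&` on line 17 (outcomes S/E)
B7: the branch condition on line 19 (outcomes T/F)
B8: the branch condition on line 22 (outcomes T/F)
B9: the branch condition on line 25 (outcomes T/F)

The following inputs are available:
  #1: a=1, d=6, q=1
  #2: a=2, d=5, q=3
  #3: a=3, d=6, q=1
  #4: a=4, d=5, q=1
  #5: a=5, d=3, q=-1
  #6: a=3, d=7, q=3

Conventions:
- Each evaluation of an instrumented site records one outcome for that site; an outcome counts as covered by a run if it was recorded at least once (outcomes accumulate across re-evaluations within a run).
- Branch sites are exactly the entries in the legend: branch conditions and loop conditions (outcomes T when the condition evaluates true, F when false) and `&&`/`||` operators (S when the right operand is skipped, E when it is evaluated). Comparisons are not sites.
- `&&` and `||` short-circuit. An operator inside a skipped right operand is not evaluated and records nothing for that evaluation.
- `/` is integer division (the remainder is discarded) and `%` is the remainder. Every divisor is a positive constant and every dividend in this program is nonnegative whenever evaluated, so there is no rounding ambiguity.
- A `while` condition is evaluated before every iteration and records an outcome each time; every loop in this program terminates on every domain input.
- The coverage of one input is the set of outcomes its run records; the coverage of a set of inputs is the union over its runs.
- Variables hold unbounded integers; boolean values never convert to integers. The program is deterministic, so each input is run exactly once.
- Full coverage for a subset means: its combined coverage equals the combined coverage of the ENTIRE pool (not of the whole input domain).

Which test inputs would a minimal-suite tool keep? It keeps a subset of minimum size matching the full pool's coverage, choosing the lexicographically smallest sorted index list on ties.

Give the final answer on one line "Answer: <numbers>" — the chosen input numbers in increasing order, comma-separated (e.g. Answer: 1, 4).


input #1, a=1, d=6, q=1: events B1->T, B1->T, B1->F, B2->F, B3->T, B4->F, B6->E, B5->T, B7->T, B9->T; outcomes B1=T, B1=F, B2=F, B3=T, B4=F, B5=T, B6=E, B7=T, B9=T
input #2, a=2, d=5, q=3: events B1->T, B1->F, B2->F, B3->F, B6->S, B5->F, B8->T, B9->F; outcomes B1=T, B1=F, B2=F, B3=F, B5=F, B6=S, B8=T, B9=F
input #3, a=3, d=6, q=1: events B1->T, B1->T, B1->F, B2->F, B3->T, B4->F, B6->S, B5->F, B8->T, B9->F; outcomes B1=T, B1=F, B2=F, B3=T, B4=F, B5=F, B6=S, B8=T, B9=F
input #4, a=4, d=5, q=1: events B1->T, B1->T, B1->F, B2->T, B2->F, B3->F, B6->S, B5->F, B8->T, B9->F; outcomes B1=T, B1=F, B2=T, B2=F, B3=F, B5=F, B6=S, B8=T, B9=F
input #5, a=5, d=3, q=-1: events B1->T, B1->T, B1->F, B2->T, B2->F, B3->F, B6->S, B5->F, B8->T, B9->F; outcomes B1=T, B1=F, B2=T, B2=F, B3=F, B5=F, B6=S, B8=T, B9=F
input #6, a=3, d=7, q=3: events B1->T, B1->F, B2->F, B3->T, B4->F, B6->S, B5->F, B8->T, B9->F; outcomes B1=T, B1=F, B2=F, B3=T, B4=F, B5=F, B6=S, B8=T, B9=F
the full pool covers 15 outcomes: B1=T, B1=F, B2=T, B2=F, B3=T, B3=F, B4=F, B5=T, B5=F, B6=S, B6=E, B7=T, B8=T, B9=T, B9=F
every size-1 subset falls short of the 15 outcomes (best: 9/15)
inputs {1, 4} (size 2) cover everything; no size-2 subset with a lexicographically smaller index list covers all 15
Answer: 1, 4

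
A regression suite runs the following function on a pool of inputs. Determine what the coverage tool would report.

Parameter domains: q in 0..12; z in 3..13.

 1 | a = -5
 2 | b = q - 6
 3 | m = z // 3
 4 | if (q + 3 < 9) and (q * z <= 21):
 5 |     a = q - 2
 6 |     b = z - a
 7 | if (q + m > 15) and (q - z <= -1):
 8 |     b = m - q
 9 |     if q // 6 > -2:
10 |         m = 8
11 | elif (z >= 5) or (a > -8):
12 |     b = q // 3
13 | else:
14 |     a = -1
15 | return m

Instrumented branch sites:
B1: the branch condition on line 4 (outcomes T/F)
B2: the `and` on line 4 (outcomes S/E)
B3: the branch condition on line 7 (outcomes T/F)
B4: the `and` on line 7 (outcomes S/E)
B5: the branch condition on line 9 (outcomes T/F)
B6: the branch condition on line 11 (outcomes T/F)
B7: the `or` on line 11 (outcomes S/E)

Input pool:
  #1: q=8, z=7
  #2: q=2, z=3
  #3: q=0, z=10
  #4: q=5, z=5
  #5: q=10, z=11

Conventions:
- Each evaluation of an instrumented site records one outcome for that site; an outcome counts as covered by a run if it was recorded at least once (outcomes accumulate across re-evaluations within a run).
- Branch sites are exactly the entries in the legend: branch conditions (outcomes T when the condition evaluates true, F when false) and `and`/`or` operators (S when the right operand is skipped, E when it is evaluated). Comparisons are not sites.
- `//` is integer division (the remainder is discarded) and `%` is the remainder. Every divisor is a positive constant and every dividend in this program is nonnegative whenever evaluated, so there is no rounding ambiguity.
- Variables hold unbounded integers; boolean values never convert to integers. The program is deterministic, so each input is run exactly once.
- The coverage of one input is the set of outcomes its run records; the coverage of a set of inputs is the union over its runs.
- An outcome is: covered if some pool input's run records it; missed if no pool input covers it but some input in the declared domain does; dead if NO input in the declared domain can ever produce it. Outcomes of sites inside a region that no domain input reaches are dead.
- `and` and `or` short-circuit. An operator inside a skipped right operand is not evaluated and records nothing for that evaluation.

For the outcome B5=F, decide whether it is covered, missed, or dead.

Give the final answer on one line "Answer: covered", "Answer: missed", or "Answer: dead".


no pool input records B5=F
checking all 143 inputs in the declared domain: B5=F is never recorded -> dead
Answer: dead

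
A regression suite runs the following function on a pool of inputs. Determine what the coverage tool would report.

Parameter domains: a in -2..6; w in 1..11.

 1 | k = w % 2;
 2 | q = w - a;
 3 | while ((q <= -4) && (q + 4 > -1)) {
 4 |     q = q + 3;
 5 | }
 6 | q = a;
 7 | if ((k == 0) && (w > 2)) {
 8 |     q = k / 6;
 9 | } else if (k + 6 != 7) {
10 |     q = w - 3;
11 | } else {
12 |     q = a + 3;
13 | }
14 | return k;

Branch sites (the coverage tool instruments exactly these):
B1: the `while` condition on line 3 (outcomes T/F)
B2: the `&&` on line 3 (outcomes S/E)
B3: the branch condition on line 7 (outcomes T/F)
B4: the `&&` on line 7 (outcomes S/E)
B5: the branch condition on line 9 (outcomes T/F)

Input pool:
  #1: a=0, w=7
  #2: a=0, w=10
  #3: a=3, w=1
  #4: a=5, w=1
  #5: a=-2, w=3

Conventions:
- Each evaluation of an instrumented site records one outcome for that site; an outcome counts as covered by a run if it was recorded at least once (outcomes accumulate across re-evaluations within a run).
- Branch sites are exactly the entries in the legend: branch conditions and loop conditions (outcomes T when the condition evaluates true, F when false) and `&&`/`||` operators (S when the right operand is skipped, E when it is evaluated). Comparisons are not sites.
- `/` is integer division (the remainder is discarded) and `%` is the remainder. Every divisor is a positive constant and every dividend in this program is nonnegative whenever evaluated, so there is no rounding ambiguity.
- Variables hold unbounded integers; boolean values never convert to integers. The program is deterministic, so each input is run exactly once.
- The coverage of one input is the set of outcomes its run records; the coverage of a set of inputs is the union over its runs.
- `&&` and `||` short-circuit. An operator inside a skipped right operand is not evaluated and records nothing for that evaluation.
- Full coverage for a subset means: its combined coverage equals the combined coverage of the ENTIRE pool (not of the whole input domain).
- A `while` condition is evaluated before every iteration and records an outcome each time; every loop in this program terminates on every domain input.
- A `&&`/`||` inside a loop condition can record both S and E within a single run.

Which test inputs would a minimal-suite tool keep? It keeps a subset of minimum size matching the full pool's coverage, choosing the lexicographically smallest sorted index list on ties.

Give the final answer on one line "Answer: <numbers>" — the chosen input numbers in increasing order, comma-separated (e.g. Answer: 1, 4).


input #1, a=0, w=7: events B2->S, B1->F, B4->S, B3->F, B5->F; outcomes B1=F, B2=S, B3=F, B4=S, B5=F
input #2, a=0, w=10: events B2->S, B1->F, B4->E, B3->T; outcomes B1=F, B2=S, B3=T, B4=E
input #3, a=3, w=1: events B2->S, B1->F, B4->S, B3->F, B5->F; outcomes B1=F, B2=S, B3=F, B4=S, B5=F
input #4, a=5, w=1: events B2->E, B1->T, B2->S, B1->F, B4->S, B3->F, B5->F; outcomes B1=T, B1=F, B2=S, B2=E, B3=F, B4=S, B5=F
input #5, a=-2, w=3: events B2->S, B1->F, B4->S, B3->F, B5->F; outcomes B1=F, B2=S, B3=F, B4=S, B5=F
pool-wide coverage (9 outcomes): B1=T, B1=F, B2=S, B2=E, B3=T, B3=F, B4=S, B4=E, B5=F
every size-1 subset falls short of the 9 outcomes (best: 7/9)
at size 2, {2, 4} reaches all 9 outcomes; every lexicographically earlier size-2 subset fails
Answer: 2, 4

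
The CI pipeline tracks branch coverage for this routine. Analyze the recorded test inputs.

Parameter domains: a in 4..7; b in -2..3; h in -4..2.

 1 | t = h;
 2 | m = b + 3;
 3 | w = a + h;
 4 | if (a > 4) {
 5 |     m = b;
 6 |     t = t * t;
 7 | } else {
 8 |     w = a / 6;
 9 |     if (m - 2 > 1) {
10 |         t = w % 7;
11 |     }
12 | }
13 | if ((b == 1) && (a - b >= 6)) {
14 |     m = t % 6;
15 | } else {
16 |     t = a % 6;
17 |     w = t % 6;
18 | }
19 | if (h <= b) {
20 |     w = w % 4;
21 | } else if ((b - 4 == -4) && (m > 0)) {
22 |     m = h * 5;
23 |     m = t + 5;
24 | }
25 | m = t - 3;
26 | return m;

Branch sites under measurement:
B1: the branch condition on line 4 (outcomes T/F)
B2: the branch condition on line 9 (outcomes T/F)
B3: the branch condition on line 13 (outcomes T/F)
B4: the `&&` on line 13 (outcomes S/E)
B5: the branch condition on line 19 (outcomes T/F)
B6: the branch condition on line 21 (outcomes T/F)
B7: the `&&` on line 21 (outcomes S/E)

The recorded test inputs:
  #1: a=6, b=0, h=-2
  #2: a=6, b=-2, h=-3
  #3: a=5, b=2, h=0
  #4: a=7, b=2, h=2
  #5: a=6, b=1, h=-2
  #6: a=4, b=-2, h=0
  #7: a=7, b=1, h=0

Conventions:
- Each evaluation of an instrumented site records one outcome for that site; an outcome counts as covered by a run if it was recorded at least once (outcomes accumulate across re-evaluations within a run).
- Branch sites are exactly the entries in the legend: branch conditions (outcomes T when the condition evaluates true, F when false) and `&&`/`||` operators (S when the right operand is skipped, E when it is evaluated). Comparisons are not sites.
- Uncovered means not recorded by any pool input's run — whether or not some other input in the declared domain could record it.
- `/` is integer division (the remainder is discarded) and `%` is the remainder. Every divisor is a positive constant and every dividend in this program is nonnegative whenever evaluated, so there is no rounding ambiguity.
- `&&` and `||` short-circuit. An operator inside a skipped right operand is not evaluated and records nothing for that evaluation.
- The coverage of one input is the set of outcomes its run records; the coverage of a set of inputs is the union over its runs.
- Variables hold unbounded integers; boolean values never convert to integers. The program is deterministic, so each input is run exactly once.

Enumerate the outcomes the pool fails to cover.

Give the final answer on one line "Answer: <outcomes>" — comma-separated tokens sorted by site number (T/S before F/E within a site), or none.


run #1 (a=6, b=0, h=-2) records B1=T, B3=F, B4=S, B5=T
run #2 (a=6, b=-2, h=-3) records B1=T, B3=F, B4=S, B5=T
run #3 (a=5, b=2, h=0) records B1=T, B3=F, B4=S, B5=T
run #4 (a=7, b=2, h=2) records B1=T, B3=F, B4=S, B5=T
run #5 (a=6, b=1, h=-2) records B1=T, B3=F, B4=E, B5=T
run #6 (a=4, b=-2, h=0) records B1=F, B2=F, B3=F, B4=S, B5=F, B6=F, B7=S
run #7 (a=7, b=1, h=0) records B1=T, B3=T, B4=E, B5=T
union over the pool: B1=T, B1=F, B2=F, B3=T, B3=F, B4=S, B4=E, B5=T, B5=F, B6=F, B7=S
uncovered (3 of 14): B2=T, B6=T, B7=E
Answer: B2=T, B6=T, B7=E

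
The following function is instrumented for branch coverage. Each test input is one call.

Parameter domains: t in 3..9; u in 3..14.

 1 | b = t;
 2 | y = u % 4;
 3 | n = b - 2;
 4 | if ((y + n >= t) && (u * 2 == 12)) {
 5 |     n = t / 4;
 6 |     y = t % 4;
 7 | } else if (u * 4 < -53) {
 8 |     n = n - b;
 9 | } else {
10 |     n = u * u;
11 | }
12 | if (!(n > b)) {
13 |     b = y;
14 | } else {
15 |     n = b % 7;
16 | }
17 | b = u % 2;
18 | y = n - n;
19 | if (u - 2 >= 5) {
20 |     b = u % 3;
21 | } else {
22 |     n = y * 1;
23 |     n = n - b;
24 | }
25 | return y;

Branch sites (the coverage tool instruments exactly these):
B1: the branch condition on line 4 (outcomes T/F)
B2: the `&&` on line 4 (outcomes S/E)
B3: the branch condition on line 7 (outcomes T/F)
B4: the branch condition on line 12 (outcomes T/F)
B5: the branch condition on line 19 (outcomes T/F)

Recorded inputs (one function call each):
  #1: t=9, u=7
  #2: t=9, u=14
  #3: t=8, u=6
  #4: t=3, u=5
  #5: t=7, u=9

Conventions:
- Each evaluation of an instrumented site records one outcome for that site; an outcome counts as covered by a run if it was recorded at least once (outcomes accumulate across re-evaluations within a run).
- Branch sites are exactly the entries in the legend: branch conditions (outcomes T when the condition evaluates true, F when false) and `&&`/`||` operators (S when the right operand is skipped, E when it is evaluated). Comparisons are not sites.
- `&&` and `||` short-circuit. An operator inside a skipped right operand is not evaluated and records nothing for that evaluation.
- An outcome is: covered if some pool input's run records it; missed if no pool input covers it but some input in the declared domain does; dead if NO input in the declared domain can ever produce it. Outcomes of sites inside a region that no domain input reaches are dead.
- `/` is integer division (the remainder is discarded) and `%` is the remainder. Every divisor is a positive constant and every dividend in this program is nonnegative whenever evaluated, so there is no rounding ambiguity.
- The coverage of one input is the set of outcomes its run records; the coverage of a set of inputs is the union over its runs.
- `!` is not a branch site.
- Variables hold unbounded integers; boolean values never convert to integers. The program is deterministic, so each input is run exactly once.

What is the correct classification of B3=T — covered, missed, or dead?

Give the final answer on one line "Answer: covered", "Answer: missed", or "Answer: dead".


no pool input records B3=T
checking all 84 inputs in the declared domain: B3=T is never recorded -> dead
Answer: dead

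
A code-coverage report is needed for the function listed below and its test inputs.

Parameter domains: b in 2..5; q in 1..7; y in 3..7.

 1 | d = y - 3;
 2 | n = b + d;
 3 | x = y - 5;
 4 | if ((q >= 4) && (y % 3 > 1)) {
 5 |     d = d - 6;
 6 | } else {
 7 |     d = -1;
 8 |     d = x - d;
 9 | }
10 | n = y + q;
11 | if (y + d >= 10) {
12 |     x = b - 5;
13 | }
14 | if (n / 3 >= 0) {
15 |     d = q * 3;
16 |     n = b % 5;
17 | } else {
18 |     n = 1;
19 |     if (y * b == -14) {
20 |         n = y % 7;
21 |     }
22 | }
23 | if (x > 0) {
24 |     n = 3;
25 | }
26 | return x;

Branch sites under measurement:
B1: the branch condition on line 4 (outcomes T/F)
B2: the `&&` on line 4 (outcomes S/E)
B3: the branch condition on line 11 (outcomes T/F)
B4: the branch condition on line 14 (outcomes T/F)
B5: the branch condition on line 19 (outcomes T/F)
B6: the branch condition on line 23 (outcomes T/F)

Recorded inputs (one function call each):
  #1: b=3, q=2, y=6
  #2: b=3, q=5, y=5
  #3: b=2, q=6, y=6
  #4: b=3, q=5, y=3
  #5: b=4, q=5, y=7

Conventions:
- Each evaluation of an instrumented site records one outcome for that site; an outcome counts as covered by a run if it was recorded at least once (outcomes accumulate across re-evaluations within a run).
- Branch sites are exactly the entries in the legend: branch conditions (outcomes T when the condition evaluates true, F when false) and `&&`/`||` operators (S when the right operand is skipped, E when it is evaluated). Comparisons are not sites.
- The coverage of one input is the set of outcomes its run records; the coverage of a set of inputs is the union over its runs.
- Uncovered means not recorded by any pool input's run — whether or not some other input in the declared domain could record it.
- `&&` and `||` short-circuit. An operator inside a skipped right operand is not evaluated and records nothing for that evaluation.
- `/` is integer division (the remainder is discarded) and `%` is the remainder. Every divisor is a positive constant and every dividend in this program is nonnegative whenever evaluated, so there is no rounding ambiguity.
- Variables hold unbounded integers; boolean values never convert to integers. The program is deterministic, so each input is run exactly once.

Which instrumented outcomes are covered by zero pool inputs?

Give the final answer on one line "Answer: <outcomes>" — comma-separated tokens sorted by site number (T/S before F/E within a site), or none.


#1 (b=3, q=2, y=6) -> B2->S, B1->F, B3->F, B4->T, B6->T; covered: B1=F, B2=S, B3=F, B4=T, B6=T
#2 (b=3, q=5, y=5) -> B2->E, B1->T, B3->F, B4->T, B6->F; covered: B1=T, B2=E, B3=F, B4=T, B6=F
#3 (b=2, q=6, y=6) -> B2->E, B1->F, B3->F, B4->T, B6->T; covered: B1=F, B2=E, B3=F, B4=T, B6=T
#4 (b=3, q=5, y=3) -> B2->E, B1->F, B3->F, B4->T, B6->F; covered: B1=F, B2=E, B3=F, B4=T, B6=F
#5 (b=4, q=5, y=7) -> B2->E, B1->F, B3->T, B4->T, B6->F; covered: B1=F, B2=E, B3=T, B4=T, B6=F
union over the pool: B1=T, B1=F, B2=S, B2=E, B3=T, B3=F, B4=T, B6=T, B6=F
uncovered (3 of 12): B4=F, B5=T, B5=F
Answer: B4=F, B5=T, B5=F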